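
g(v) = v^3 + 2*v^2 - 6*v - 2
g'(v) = 3*v^2 + 4*v - 6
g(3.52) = 45.28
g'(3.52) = 45.25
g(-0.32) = 0.09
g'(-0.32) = -6.97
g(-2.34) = 10.18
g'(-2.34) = 1.07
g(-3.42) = 1.91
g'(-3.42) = 15.41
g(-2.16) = 10.21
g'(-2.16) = -0.64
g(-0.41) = 0.73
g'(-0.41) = -7.14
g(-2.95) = 7.43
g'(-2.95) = 8.31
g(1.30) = -4.22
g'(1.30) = 4.27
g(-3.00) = 7.00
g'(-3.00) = 9.00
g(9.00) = 835.00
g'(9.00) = 273.00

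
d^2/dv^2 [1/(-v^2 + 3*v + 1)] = 2*(-v^2 + 3*v + (2*v - 3)^2 + 1)/(-v^2 + 3*v + 1)^3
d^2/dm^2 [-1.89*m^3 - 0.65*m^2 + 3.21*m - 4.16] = -11.34*m - 1.3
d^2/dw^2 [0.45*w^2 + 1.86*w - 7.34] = 0.900000000000000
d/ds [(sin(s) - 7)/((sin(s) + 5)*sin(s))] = (-cos(s) + 14/tan(s) + 35*cos(s)/sin(s)^2)/(sin(s) + 5)^2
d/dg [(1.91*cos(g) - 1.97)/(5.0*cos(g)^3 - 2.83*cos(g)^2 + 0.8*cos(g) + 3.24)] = (19.1*cos(g)^3 - 34.9553*cos(g)^2 + 11.1502*cos(g) - 7.7644)*sin(g)/(25.0*cos(g)^6 - 28.3*cos(g)^5 + 16.0089*cos(g)^4 + 27.872*cos(g)^3 - 17.6984*cos(g)^2 + 5.184*cos(g) + 10.4976)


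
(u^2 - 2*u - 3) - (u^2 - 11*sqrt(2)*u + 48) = -2*u + 11*sqrt(2)*u - 51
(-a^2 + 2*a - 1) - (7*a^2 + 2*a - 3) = 2 - 8*a^2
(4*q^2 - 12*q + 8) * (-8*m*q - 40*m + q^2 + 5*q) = -32*m*q^3 - 64*m*q^2 + 416*m*q - 320*m + 4*q^4 + 8*q^3 - 52*q^2 + 40*q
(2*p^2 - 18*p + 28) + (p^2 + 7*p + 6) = 3*p^2 - 11*p + 34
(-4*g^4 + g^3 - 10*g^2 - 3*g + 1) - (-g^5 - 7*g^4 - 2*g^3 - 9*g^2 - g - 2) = g^5 + 3*g^4 + 3*g^3 - g^2 - 2*g + 3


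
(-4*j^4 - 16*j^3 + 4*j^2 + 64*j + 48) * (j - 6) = -4*j^5 + 8*j^4 + 100*j^3 + 40*j^2 - 336*j - 288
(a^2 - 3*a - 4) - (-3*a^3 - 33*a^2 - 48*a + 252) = 3*a^3 + 34*a^2 + 45*a - 256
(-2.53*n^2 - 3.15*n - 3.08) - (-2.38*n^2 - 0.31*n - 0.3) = -0.15*n^2 - 2.84*n - 2.78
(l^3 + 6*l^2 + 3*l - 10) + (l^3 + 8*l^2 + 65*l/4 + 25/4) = 2*l^3 + 14*l^2 + 77*l/4 - 15/4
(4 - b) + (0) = 4 - b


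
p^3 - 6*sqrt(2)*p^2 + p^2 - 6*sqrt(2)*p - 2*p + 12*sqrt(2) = (p - 1)*(p + 2)*(p - 6*sqrt(2))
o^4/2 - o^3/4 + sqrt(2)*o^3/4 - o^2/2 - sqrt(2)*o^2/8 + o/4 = o*(o/2 + sqrt(2)/2)*(o - 1/2)*(o - sqrt(2)/2)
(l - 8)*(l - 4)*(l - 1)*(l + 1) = l^4 - 12*l^3 + 31*l^2 + 12*l - 32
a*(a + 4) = a^2 + 4*a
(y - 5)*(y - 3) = y^2 - 8*y + 15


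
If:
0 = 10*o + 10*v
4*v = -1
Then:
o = 1/4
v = -1/4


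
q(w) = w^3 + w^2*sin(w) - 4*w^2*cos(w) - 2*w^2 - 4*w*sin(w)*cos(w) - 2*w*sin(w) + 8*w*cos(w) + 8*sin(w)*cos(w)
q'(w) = 4*w^2*sin(w) + w^2*cos(w) + 3*w^2 + 4*w*sin(w)^2 - 6*w*sin(w) - 4*w*cos(w)^2 - 10*w*cos(w) - 4*w - 8*sin(w)^2 - 4*sin(w)*cos(w) - 2*sin(w) + 8*cos(w)^2 + 8*cos(w)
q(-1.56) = -14.61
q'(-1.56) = -17.47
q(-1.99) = -4.19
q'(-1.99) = -28.83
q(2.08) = 0.95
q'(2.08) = 13.13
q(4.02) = 43.16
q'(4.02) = 12.52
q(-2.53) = 10.48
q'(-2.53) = -21.16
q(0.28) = 3.41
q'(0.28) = 8.02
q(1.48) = -1.44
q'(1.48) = -4.28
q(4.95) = 47.04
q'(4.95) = -3.33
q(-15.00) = -3182.35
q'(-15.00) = -189.93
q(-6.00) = -450.36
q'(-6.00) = 307.52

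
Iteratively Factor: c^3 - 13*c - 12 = (c - 4)*(c^2 + 4*c + 3) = (c - 4)*(c + 3)*(c + 1)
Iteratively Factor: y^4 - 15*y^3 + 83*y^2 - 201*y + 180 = (y - 4)*(y^3 - 11*y^2 + 39*y - 45) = (y - 5)*(y - 4)*(y^2 - 6*y + 9) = (y - 5)*(y - 4)*(y - 3)*(y - 3)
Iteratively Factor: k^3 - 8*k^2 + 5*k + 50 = (k - 5)*(k^2 - 3*k - 10) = (k - 5)*(k + 2)*(k - 5)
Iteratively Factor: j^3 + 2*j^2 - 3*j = (j - 1)*(j^2 + 3*j) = j*(j - 1)*(j + 3)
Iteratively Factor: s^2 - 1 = (s + 1)*(s - 1)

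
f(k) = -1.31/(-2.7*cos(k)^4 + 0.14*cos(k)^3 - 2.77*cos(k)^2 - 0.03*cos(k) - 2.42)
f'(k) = -1.31*(-10.8*sin(k)*cos(k)^3 + 0.42*sin(k)*cos(k)^2 - 5.54*sin(k)*cos(k) - 0.03*sin(k))/(-2.7*cos(k)^4 + 0.14*cos(k)^3 - 2.77*cos(k)^2 - 0.03*cos(k) - 2.42)^2 = (14.148*cos(k)^3 - 0.5502*cos(k)^2 + 7.2574*cos(k) + 0.0393)*sin(k)/(2.7*cos(k)^4 - 0.14*cos(k)^3 + 2.77*cos(k)^2 + 0.03*cos(k) + 2.42)^2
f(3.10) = 0.16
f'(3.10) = -0.01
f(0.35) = 0.19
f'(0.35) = 0.13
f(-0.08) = 0.17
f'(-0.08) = -0.03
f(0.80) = 0.30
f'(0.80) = 0.36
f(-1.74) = 0.52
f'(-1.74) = 0.20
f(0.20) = 0.18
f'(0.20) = 0.07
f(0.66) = 0.25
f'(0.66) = 0.29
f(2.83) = 0.18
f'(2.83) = -0.11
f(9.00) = 0.20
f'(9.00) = -0.16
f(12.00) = 0.23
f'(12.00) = -0.24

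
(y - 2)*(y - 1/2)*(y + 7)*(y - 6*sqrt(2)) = y^4 - 6*sqrt(2)*y^3 + 9*y^3/2 - 27*sqrt(2)*y^2 - 33*y^2/2 + 7*y + 99*sqrt(2)*y - 42*sqrt(2)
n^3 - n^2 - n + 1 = (n - 1)^2*(n + 1)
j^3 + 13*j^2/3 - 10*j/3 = j*(j - 2/3)*(j + 5)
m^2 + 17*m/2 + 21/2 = (m + 3/2)*(m + 7)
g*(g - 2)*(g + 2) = g^3 - 4*g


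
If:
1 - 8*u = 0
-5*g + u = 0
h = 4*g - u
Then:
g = 1/40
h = -1/40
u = 1/8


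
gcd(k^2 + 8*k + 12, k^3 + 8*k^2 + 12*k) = k^2 + 8*k + 12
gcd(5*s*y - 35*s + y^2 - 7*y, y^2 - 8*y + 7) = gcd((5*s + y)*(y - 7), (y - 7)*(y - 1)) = y - 7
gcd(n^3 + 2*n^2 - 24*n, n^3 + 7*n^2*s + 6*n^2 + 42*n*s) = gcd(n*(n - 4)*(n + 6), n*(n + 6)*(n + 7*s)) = n^2 + 6*n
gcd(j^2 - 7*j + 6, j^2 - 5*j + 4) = j - 1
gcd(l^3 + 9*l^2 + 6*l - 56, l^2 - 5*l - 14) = 1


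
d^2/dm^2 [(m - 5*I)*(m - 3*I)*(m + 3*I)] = 6*m - 10*I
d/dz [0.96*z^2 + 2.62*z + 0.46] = 1.92*z + 2.62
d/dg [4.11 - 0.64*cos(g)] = 0.64*sin(g)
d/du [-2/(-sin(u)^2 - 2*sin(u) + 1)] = -4*(sin(u) + 1)*cos(u)/(2*sin(u) - cos(u)^2)^2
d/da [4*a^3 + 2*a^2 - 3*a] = 12*a^2 + 4*a - 3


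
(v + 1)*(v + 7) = v^2 + 8*v + 7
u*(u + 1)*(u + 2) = u^3 + 3*u^2 + 2*u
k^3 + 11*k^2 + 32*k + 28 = (k + 2)^2*(k + 7)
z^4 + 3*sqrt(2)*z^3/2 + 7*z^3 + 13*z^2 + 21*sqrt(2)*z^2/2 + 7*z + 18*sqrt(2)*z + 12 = (z + 3)*(z + 4)*(z + sqrt(2)/2)*(z + sqrt(2))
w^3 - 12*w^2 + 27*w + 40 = (w - 8)*(w - 5)*(w + 1)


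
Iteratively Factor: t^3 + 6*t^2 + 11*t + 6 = (t + 1)*(t^2 + 5*t + 6) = (t + 1)*(t + 2)*(t + 3)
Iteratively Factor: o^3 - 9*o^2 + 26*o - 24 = (o - 4)*(o^2 - 5*o + 6) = (o - 4)*(o - 3)*(o - 2)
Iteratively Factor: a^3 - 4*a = (a - 2)*(a^2 + 2*a) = a*(a - 2)*(a + 2)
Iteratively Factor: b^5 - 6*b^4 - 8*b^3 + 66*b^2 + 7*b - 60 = (b + 3)*(b^4 - 9*b^3 + 19*b^2 + 9*b - 20) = (b + 1)*(b + 3)*(b^3 - 10*b^2 + 29*b - 20) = (b - 5)*(b + 1)*(b + 3)*(b^2 - 5*b + 4) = (b - 5)*(b - 1)*(b + 1)*(b + 3)*(b - 4)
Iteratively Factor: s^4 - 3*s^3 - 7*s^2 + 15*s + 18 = (s + 1)*(s^3 - 4*s^2 - 3*s + 18) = (s - 3)*(s + 1)*(s^2 - s - 6) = (s - 3)*(s + 1)*(s + 2)*(s - 3)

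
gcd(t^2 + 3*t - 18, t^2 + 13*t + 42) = t + 6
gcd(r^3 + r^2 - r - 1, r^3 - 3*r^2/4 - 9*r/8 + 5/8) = r + 1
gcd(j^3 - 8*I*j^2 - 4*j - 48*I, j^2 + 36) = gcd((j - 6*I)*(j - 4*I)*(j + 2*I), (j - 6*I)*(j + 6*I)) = j - 6*I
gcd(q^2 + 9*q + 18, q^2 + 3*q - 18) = q + 6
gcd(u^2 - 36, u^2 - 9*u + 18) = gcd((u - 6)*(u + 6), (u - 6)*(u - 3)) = u - 6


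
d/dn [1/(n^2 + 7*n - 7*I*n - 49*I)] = (-2*n - 7 + 7*I)/(n^2 + 7*n - 7*I*n - 49*I)^2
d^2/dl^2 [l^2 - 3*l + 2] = 2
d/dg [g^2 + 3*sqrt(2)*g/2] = 2*g + 3*sqrt(2)/2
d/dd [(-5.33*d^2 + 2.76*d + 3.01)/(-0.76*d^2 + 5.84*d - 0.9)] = (-29.0296*d^2 + 14.1692*d - 20.0624)/(0.5776*d^4 - 8.8768*d^3 + 35.4736*d^2 - 10.512*d + 0.81)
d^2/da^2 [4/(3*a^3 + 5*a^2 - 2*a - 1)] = 8*(-(9*a + 5)*(3*a^3 + 5*a^2 - 2*a - 1) + (9*a^2 + 10*a - 2)^2)/(3*a^3 + 5*a^2 - 2*a - 1)^3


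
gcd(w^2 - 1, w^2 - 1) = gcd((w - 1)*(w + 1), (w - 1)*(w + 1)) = w^2 - 1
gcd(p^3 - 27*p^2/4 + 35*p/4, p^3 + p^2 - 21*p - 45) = p - 5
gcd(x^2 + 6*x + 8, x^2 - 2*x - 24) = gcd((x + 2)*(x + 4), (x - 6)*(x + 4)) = x + 4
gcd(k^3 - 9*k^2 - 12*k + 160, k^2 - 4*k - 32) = k^2 - 4*k - 32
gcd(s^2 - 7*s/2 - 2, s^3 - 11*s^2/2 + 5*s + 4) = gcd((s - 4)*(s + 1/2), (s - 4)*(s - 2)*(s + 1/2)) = s^2 - 7*s/2 - 2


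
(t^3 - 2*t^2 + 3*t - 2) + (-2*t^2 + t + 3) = t^3 - 4*t^2 + 4*t + 1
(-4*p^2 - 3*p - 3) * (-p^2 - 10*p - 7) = 4*p^4 + 43*p^3 + 61*p^2 + 51*p + 21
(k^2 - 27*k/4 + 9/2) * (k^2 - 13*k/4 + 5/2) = k^4 - 10*k^3 + 463*k^2/16 - 63*k/2 + 45/4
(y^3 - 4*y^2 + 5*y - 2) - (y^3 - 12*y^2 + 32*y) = 8*y^2 - 27*y - 2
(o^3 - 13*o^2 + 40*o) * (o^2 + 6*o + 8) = o^5 - 7*o^4 - 30*o^3 + 136*o^2 + 320*o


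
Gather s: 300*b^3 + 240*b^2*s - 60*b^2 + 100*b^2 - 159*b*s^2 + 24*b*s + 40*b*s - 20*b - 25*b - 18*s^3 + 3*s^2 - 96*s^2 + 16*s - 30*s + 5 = 300*b^3 + 40*b^2 - 45*b - 18*s^3 + s^2*(-159*b - 93) + s*(240*b^2 + 64*b - 14) + 5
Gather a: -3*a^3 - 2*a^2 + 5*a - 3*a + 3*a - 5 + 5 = -3*a^3 - 2*a^2 + 5*a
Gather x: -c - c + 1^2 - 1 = -2*c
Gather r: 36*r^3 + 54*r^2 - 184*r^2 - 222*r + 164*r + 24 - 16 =36*r^3 - 130*r^2 - 58*r + 8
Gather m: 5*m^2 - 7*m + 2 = 5*m^2 - 7*m + 2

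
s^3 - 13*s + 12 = (s - 3)*(s - 1)*(s + 4)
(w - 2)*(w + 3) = w^2 + w - 6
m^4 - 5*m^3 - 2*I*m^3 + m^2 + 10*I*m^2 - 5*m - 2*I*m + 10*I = (m - 5)*(m - 2*I)*(m - I)*(m + I)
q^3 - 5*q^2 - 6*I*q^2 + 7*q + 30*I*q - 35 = (q - 5)*(q - 7*I)*(q + I)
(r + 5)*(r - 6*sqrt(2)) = r^2 - 6*sqrt(2)*r + 5*r - 30*sqrt(2)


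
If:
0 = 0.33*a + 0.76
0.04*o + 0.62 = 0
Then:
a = -2.30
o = -15.50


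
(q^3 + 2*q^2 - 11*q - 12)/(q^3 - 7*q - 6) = (q + 4)/(q + 2)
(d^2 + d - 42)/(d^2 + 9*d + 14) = (d - 6)/(d + 2)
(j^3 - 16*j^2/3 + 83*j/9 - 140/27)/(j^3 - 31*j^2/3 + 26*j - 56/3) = (j^2 - 4*j + 35/9)/(j^2 - 9*j + 14)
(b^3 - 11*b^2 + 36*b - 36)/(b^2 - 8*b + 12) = b - 3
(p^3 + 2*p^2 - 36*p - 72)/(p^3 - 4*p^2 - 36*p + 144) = (p + 2)/(p - 4)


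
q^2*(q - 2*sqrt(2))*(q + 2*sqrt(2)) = q^4 - 8*q^2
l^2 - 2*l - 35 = (l - 7)*(l + 5)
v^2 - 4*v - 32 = (v - 8)*(v + 4)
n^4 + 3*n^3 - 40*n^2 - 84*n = n*(n - 6)*(n + 2)*(n + 7)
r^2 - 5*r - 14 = (r - 7)*(r + 2)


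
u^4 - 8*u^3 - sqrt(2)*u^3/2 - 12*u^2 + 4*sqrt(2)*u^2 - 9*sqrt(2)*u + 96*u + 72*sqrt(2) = (u - 8)*(u - 3*sqrt(2))*(u + sqrt(2))*(u + 3*sqrt(2)/2)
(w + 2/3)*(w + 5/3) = w^2 + 7*w/3 + 10/9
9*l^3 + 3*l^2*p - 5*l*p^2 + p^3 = (-3*l + p)^2*(l + p)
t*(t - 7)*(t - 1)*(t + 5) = t^4 - 3*t^3 - 33*t^2 + 35*t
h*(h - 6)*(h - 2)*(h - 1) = h^4 - 9*h^3 + 20*h^2 - 12*h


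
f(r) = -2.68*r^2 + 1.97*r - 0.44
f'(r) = 1.97 - 5.36*r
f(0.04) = -0.37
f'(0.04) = 1.76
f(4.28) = -41.10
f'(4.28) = -20.97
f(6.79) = -110.62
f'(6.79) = -34.42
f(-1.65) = -10.99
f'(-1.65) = 10.81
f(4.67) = -49.69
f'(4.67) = -23.06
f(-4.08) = -53.09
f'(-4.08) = 23.84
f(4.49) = -45.62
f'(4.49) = -22.10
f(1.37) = -2.77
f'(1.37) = -5.37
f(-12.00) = -410.00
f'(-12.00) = 66.29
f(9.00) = -199.79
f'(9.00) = -46.27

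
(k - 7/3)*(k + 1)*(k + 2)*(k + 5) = k^4 + 17*k^3/3 - 5*k^2/3 - 89*k/3 - 70/3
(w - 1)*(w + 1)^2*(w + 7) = w^4 + 8*w^3 + 6*w^2 - 8*w - 7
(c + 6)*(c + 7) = c^2 + 13*c + 42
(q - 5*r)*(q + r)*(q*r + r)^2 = q^4*r^2 - 4*q^3*r^3 + 2*q^3*r^2 - 5*q^2*r^4 - 8*q^2*r^3 + q^2*r^2 - 10*q*r^4 - 4*q*r^3 - 5*r^4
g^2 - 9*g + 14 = (g - 7)*(g - 2)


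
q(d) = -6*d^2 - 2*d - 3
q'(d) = -12*d - 2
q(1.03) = -11.43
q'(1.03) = -14.36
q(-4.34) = -107.33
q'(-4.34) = 50.08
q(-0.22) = -2.85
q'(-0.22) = 0.64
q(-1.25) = -9.88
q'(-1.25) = 13.00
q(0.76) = -7.99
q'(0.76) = -11.12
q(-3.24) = -59.51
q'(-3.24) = 36.88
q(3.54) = -85.27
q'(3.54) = -44.48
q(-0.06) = -2.90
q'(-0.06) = -1.28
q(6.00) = -231.00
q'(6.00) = -74.00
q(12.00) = -891.00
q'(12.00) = -146.00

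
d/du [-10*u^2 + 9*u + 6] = 9 - 20*u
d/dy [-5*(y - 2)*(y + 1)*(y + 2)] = -15*y^2 - 10*y + 20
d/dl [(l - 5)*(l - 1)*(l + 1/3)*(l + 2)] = 4*l^3 - 11*l^2 - 50*l/3 + 23/3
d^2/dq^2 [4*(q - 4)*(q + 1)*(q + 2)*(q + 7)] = 48*q^2 + 144*q - 136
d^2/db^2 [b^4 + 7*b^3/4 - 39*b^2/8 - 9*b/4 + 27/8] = 12*b^2 + 21*b/2 - 39/4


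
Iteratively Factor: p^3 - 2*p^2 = (p)*(p^2 - 2*p) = p^2*(p - 2)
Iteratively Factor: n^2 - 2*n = (n - 2)*(n)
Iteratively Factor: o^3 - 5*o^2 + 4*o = (o)*(o^2 - 5*o + 4) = o*(o - 4)*(o - 1)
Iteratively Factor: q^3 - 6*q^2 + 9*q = (q - 3)*(q^2 - 3*q) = (q - 3)^2*(q)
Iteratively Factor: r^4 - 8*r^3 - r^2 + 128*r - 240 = (r + 4)*(r^3 - 12*r^2 + 47*r - 60) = (r - 5)*(r + 4)*(r^2 - 7*r + 12) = (r - 5)*(r - 4)*(r + 4)*(r - 3)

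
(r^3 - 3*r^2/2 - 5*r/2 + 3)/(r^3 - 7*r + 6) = (r + 3/2)/(r + 3)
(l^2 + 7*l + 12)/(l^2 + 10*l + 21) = (l + 4)/(l + 7)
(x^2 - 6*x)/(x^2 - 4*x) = (x - 6)/(x - 4)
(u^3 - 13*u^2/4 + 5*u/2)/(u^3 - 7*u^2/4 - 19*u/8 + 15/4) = 2*u/(2*u + 3)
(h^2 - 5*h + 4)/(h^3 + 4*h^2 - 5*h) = (h - 4)/(h*(h + 5))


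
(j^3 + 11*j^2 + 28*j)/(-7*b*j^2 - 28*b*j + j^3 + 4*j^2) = (-j - 7)/(7*b - j)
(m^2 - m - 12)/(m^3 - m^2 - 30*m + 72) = (m + 3)/(m^2 + 3*m - 18)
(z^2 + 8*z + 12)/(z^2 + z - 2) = (z + 6)/(z - 1)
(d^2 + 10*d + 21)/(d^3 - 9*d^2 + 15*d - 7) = (d^2 + 10*d + 21)/(d^3 - 9*d^2 + 15*d - 7)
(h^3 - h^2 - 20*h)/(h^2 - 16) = h*(h - 5)/(h - 4)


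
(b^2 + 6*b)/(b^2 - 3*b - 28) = b*(b + 6)/(b^2 - 3*b - 28)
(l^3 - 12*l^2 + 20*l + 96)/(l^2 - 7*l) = (l^3 - 12*l^2 + 20*l + 96)/(l*(l - 7))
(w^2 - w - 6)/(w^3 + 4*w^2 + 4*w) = (w - 3)/(w*(w + 2))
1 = 1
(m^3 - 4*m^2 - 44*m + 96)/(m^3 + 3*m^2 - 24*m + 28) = (m^2 - 2*m - 48)/(m^2 + 5*m - 14)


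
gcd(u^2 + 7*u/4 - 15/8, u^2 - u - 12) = 1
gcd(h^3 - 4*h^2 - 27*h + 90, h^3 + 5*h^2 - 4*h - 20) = h + 5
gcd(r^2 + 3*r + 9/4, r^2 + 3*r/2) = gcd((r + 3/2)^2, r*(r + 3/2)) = r + 3/2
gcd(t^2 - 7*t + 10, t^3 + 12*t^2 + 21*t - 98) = t - 2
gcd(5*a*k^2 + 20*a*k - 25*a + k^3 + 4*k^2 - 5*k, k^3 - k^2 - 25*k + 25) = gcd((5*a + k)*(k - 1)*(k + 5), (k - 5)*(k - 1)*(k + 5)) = k^2 + 4*k - 5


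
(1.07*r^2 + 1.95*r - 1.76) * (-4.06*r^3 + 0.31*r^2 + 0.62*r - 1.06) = -4.3442*r^5 - 7.5853*r^4 + 8.4135*r^3 - 0.4708*r^2 - 3.1582*r + 1.8656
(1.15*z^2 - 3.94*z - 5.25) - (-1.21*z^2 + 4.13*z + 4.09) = 2.36*z^2 - 8.07*z - 9.34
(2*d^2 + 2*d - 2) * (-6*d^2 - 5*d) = -12*d^4 - 22*d^3 + 2*d^2 + 10*d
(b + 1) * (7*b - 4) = 7*b^2 + 3*b - 4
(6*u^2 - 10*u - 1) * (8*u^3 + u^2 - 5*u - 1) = 48*u^5 - 74*u^4 - 48*u^3 + 43*u^2 + 15*u + 1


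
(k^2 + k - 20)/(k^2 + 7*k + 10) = (k - 4)/(k + 2)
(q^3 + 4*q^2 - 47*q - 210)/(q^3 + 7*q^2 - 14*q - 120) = (q - 7)/(q - 4)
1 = 1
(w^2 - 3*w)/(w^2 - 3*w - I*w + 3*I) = w/(w - I)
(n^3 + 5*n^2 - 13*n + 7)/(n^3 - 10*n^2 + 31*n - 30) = (n^3 + 5*n^2 - 13*n + 7)/(n^3 - 10*n^2 + 31*n - 30)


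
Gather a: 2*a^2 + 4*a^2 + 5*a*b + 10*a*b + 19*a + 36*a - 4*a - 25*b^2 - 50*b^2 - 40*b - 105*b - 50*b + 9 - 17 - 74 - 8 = 6*a^2 + a*(15*b + 51) - 75*b^2 - 195*b - 90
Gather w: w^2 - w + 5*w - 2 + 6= w^2 + 4*w + 4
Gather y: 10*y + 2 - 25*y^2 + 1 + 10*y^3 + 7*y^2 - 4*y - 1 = 10*y^3 - 18*y^2 + 6*y + 2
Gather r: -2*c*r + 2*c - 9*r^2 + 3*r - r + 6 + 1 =2*c - 9*r^2 + r*(2 - 2*c) + 7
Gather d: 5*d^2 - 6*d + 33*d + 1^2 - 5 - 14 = 5*d^2 + 27*d - 18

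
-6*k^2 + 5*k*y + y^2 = (-k + y)*(6*k + y)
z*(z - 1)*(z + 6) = z^3 + 5*z^2 - 6*z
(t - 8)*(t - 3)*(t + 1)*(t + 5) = t^4 - 5*t^3 - 37*t^2 + 89*t + 120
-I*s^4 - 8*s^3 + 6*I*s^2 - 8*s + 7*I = (s - 7*I)*(s - I)^2*(-I*s + 1)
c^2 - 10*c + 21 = (c - 7)*(c - 3)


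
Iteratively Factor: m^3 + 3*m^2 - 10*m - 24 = (m + 2)*(m^2 + m - 12) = (m + 2)*(m + 4)*(m - 3)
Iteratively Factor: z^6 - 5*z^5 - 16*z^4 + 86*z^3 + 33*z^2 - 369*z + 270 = (z + 3)*(z^5 - 8*z^4 + 8*z^3 + 62*z^2 - 153*z + 90) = (z + 3)^2*(z^4 - 11*z^3 + 41*z^2 - 61*z + 30) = (z - 1)*(z + 3)^2*(z^3 - 10*z^2 + 31*z - 30) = (z - 5)*(z - 1)*(z + 3)^2*(z^2 - 5*z + 6) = (z - 5)*(z - 2)*(z - 1)*(z + 3)^2*(z - 3)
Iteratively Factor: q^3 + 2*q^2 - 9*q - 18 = (q - 3)*(q^2 + 5*q + 6) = (q - 3)*(q + 3)*(q + 2)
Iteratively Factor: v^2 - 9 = (v + 3)*(v - 3)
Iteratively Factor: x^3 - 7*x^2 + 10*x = (x - 5)*(x^2 - 2*x) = x*(x - 5)*(x - 2)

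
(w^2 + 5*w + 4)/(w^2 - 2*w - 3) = (w + 4)/(w - 3)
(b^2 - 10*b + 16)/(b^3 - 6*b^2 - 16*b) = (b - 2)/(b*(b + 2))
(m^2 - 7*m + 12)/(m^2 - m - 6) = (m - 4)/(m + 2)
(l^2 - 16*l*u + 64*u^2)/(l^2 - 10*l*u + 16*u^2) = (-l + 8*u)/(-l + 2*u)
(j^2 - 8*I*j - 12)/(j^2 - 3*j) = (j^2 - 8*I*j - 12)/(j*(j - 3))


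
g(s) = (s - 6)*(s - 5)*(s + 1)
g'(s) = (s - 6)*(s - 5) + (s - 6)*(s + 1) + (s - 5)*(s + 1) = 3*s^2 - 20*s + 19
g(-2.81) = -124.54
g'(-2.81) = 98.89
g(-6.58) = -812.87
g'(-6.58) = 280.49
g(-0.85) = 6.01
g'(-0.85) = 38.17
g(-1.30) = -13.80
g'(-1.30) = 50.07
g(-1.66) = -33.67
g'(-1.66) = 60.47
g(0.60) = 38.02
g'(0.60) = 8.08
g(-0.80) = 7.89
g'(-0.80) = 36.92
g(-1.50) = -24.38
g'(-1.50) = 55.75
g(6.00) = 0.00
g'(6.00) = 7.00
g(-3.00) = -144.00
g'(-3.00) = 106.00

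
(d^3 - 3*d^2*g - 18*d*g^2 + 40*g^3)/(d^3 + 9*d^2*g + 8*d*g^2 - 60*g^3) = (d^2 - d*g - 20*g^2)/(d^2 + 11*d*g + 30*g^2)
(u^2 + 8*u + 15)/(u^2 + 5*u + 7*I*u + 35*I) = (u + 3)/(u + 7*I)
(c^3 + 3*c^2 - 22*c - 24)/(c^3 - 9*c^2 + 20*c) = (c^2 + 7*c + 6)/(c*(c - 5))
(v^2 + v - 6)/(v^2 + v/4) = 4*(v^2 + v - 6)/(v*(4*v + 1))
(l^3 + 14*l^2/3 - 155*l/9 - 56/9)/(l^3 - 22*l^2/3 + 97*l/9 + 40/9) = (l + 7)/(l - 5)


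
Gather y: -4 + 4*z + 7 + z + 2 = 5*z + 5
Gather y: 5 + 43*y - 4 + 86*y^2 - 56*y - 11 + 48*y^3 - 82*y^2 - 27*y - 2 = 48*y^3 + 4*y^2 - 40*y - 12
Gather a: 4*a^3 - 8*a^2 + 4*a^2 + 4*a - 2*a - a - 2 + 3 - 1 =4*a^3 - 4*a^2 + a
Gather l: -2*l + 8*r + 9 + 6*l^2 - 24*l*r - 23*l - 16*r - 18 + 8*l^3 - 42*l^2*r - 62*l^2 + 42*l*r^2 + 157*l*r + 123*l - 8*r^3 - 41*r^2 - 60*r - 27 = 8*l^3 + l^2*(-42*r - 56) + l*(42*r^2 + 133*r + 98) - 8*r^3 - 41*r^2 - 68*r - 36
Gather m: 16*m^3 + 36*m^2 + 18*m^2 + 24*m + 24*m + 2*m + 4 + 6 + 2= 16*m^3 + 54*m^2 + 50*m + 12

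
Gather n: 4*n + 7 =4*n + 7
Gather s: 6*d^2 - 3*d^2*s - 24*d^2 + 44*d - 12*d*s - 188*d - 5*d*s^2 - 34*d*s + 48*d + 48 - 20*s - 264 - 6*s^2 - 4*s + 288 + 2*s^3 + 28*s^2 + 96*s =-18*d^2 - 96*d + 2*s^3 + s^2*(22 - 5*d) + s*(-3*d^2 - 46*d + 72) + 72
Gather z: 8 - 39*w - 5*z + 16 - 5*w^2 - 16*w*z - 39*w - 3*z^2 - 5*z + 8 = -5*w^2 - 78*w - 3*z^2 + z*(-16*w - 10) + 32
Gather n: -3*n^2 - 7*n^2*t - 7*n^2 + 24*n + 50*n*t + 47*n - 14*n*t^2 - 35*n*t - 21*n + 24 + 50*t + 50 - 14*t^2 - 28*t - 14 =n^2*(-7*t - 10) + n*(-14*t^2 + 15*t + 50) - 14*t^2 + 22*t + 60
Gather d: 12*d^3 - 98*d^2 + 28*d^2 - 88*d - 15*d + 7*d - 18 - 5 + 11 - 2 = 12*d^3 - 70*d^2 - 96*d - 14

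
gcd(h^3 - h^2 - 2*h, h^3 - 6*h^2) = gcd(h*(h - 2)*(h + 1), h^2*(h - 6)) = h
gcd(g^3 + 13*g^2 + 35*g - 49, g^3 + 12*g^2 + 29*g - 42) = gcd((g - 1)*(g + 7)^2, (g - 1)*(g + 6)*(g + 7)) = g^2 + 6*g - 7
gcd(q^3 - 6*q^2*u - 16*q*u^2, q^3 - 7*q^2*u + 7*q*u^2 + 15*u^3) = 1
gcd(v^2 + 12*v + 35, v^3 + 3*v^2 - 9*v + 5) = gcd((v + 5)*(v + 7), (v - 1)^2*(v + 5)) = v + 5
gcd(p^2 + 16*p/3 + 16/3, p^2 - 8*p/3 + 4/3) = 1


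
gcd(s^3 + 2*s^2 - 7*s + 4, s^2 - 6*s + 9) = 1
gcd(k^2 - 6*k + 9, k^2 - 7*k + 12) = k - 3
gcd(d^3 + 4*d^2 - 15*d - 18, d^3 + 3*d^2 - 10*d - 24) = d - 3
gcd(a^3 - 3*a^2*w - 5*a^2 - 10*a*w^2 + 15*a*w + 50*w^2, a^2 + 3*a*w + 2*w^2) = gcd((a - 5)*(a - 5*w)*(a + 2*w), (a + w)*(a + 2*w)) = a + 2*w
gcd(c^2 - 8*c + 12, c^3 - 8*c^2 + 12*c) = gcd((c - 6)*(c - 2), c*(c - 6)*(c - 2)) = c^2 - 8*c + 12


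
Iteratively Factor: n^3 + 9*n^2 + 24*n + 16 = (n + 4)*(n^2 + 5*n + 4) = (n + 4)^2*(n + 1)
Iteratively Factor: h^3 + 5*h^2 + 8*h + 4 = (h + 2)*(h^2 + 3*h + 2) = (h + 1)*(h + 2)*(h + 2)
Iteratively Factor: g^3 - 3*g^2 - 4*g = (g - 4)*(g^2 + g) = g*(g - 4)*(g + 1)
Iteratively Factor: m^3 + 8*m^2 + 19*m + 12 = (m + 4)*(m^2 + 4*m + 3) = (m + 3)*(m + 4)*(m + 1)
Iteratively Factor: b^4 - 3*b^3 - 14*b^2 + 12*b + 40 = (b - 5)*(b^3 + 2*b^2 - 4*b - 8) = (b - 5)*(b - 2)*(b^2 + 4*b + 4) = (b - 5)*(b - 2)*(b + 2)*(b + 2)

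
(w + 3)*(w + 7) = w^2 + 10*w + 21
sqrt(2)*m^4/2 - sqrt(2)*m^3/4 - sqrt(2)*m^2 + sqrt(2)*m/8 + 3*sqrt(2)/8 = (m - 3/2)*(m + 1)*(m - sqrt(2)/2)*(sqrt(2)*m/2 + 1/2)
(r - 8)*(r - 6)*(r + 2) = r^3 - 12*r^2 + 20*r + 96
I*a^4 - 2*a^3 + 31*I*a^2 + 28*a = a*(a - 4*I)*(a + 7*I)*(I*a + 1)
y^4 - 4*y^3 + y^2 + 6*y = y*(y - 3)*(y - 2)*(y + 1)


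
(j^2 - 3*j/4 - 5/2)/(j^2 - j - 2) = (j + 5/4)/(j + 1)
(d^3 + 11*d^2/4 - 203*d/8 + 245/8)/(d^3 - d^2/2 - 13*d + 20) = (4*d^2 + 21*d - 49)/(4*(d^2 + 2*d - 8))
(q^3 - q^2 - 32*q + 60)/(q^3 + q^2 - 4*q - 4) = (q^2 + q - 30)/(q^2 + 3*q + 2)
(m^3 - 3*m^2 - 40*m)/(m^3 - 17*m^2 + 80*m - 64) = m*(m + 5)/(m^2 - 9*m + 8)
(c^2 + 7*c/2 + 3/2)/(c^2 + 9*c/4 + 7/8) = 4*(c + 3)/(4*c + 7)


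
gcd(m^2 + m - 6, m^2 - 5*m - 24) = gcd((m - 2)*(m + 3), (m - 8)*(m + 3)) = m + 3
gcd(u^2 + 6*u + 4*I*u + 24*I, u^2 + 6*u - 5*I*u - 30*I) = u + 6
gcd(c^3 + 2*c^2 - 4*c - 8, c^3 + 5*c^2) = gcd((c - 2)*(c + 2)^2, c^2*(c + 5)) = 1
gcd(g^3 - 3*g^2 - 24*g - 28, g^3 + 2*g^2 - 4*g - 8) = g^2 + 4*g + 4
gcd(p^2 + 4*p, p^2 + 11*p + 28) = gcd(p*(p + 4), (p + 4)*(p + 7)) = p + 4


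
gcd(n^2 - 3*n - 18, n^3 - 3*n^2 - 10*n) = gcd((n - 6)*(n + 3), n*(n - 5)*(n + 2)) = 1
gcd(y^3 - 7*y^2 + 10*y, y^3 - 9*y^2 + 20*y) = y^2 - 5*y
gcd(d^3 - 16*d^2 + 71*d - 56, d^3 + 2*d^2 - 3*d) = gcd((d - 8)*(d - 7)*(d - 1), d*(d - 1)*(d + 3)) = d - 1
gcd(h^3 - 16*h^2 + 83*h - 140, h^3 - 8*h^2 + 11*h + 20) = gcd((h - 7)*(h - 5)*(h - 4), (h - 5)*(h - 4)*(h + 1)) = h^2 - 9*h + 20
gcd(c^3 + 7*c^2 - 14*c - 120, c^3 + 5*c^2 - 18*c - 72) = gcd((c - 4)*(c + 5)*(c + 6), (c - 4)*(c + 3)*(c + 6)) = c^2 + 2*c - 24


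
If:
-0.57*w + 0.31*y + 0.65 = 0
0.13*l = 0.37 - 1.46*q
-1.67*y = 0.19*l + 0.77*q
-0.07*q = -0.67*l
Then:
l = 0.03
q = 0.25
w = 1.08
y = -0.12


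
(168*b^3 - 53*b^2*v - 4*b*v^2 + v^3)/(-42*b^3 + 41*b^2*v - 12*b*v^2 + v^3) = (-56*b^2 - b*v + v^2)/(14*b^2 - 9*b*v + v^2)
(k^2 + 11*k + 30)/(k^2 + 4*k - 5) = (k + 6)/(k - 1)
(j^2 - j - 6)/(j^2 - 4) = (j - 3)/(j - 2)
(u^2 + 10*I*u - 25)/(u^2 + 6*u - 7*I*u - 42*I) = (u^2 + 10*I*u - 25)/(u^2 + u*(6 - 7*I) - 42*I)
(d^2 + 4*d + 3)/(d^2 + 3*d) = (d + 1)/d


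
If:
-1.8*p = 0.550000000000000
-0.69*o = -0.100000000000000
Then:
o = 0.14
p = -0.31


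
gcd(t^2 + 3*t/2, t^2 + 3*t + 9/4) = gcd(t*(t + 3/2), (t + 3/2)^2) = t + 3/2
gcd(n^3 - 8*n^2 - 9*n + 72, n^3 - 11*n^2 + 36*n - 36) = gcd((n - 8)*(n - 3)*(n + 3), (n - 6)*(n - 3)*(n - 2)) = n - 3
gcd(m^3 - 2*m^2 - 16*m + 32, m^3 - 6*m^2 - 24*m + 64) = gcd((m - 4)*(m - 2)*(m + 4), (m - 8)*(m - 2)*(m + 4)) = m^2 + 2*m - 8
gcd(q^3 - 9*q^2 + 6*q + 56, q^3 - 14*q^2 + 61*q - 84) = q^2 - 11*q + 28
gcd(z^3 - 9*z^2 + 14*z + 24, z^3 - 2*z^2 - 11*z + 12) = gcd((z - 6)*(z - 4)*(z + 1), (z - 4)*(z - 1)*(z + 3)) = z - 4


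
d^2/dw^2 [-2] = 0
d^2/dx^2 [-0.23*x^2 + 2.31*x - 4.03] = -0.460000000000000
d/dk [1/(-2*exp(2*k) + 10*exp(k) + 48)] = (exp(k) - 5/2)*exp(k)/(-exp(2*k) + 5*exp(k) + 24)^2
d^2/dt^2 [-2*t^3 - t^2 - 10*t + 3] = -12*t - 2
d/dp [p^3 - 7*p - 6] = 3*p^2 - 7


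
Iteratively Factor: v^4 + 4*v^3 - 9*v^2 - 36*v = (v + 4)*(v^3 - 9*v) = v*(v + 4)*(v^2 - 9) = v*(v - 3)*(v + 4)*(v + 3)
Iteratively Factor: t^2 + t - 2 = (t - 1)*(t + 2)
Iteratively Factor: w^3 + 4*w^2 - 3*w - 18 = (w + 3)*(w^2 + w - 6) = (w - 2)*(w + 3)*(w + 3)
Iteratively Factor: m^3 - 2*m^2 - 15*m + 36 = (m - 3)*(m^2 + m - 12) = (m - 3)^2*(m + 4)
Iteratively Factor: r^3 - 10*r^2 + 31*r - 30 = (r - 5)*(r^2 - 5*r + 6) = (r - 5)*(r - 3)*(r - 2)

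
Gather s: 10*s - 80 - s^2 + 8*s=-s^2 + 18*s - 80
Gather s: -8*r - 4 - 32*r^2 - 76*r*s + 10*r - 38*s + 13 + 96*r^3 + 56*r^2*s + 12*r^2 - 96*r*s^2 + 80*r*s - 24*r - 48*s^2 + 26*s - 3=96*r^3 - 20*r^2 - 22*r + s^2*(-96*r - 48) + s*(56*r^2 + 4*r - 12) + 6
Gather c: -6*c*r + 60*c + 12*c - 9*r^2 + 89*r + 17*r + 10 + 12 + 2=c*(72 - 6*r) - 9*r^2 + 106*r + 24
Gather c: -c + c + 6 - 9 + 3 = 0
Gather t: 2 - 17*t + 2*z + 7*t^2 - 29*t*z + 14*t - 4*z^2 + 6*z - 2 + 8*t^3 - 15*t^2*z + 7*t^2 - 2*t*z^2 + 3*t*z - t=8*t^3 + t^2*(14 - 15*z) + t*(-2*z^2 - 26*z - 4) - 4*z^2 + 8*z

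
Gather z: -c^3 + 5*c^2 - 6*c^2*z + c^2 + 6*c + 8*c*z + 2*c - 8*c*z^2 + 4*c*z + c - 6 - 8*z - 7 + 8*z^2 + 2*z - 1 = -c^3 + 6*c^2 + 9*c + z^2*(8 - 8*c) + z*(-6*c^2 + 12*c - 6) - 14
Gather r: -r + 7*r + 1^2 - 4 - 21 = 6*r - 24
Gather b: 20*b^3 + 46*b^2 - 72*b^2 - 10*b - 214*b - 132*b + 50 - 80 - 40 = 20*b^3 - 26*b^2 - 356*b - 70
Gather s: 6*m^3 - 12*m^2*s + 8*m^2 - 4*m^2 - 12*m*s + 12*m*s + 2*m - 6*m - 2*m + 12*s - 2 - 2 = 6*m^3 + 4*m^2 - 6*m + s*(12 - 12*m^2) - 4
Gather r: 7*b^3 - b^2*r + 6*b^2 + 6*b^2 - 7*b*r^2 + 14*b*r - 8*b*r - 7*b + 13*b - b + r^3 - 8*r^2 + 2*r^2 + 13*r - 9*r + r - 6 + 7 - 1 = 7*b^3 + 12*b^2 + 5*b + r^3 + r^2*(-7*b - 6) + r*(-b^2 + 6*b + 5)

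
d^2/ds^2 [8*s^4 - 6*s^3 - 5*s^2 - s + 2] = 96*s^2 - 36*s - 10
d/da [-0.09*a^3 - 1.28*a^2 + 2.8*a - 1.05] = -0.27*a^2 - 2.56*a + 2.8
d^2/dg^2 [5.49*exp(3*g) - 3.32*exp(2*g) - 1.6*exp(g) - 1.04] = (49.41*exp(2*g) - 13.28*exp(g) - 1.6)*exp(g)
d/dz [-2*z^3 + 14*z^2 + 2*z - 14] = -6*z^2 + 28*z + 2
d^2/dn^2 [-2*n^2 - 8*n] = -4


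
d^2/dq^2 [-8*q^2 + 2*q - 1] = -16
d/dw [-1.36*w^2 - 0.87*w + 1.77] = -2.72*w - 0.87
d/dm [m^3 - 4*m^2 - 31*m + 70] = 3*m^2 - 8*m - 31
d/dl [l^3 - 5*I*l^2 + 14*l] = 3*l^2 - 10*I*l + 14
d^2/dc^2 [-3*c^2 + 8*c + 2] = -6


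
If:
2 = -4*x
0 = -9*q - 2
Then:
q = -2/9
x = -1/2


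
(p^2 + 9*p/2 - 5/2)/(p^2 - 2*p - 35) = (p - 1/2)/(p - 7)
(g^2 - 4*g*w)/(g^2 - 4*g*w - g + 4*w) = g/(g - 1)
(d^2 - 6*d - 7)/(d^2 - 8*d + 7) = (d + 1)/(d - 1)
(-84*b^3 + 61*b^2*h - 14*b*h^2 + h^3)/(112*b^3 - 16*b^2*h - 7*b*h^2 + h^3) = (-3*b + h)/(4*b + h)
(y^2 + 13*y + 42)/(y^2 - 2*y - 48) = (y + 7)/(y - 8)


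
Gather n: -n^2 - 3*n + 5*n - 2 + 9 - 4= -n^2 + 2*n + 3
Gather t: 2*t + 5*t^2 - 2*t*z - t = 5*t^2 + t*(1 - 2*z)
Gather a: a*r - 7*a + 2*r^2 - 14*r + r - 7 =a*(r - 7) + 2*r^2 - 13*r - 7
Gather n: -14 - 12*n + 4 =-12*n - 10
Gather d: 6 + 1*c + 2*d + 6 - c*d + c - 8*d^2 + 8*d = 2*c - 8*d^2 + d*(10 - c) + 12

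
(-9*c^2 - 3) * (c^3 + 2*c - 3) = -9*c^5 - 21*c^3 + 27*c^2 - 6*c + 9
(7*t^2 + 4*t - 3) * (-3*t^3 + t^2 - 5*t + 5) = -21*t^5 - 5*t^4 - 22*t^3 + 12*t^2 + 35*t - 15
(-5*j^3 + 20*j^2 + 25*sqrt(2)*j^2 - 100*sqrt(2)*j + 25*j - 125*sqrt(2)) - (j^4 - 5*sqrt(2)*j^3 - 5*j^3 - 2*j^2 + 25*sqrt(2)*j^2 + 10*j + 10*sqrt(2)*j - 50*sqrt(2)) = -j^4 + 5*sqrt(2)*j^3 + 22*j^2 - 110*sqrt(2)*j + 15*j - 75*sqrt(2)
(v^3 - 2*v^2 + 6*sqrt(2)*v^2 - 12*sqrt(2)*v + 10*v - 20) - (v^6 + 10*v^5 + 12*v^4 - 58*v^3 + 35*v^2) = -v^6 - 10*v^5 - 12*v^4 + 59*v^3 - 37*v^2 + 6*sqrt(2)*v^2 - 12*sqrt(2)*v + 10*v - 20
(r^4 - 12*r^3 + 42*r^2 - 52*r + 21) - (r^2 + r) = r^4 - 12*r^3 + 41*r^2 - 53*r + 21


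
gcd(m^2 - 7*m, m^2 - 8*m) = m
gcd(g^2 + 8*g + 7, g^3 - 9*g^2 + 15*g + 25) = g + 1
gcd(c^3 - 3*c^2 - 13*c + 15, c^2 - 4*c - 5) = c - 5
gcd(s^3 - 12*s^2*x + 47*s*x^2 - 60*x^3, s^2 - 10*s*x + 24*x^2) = -s + 4*x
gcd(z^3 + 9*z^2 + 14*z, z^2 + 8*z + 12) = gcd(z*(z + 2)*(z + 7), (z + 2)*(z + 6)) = z + 2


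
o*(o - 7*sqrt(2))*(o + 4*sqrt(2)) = o^3 - 3*sqrt(2)*o^2 - 56*o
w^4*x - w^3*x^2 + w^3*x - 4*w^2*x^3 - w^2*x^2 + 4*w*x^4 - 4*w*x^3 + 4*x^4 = (w - 2*x)*(w - x)*(w + 2*x)*(w*x + x)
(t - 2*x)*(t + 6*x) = t^2 + 4*t*x - 12*x^2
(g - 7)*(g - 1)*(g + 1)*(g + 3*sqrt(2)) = g^4 - 7*g^3 + 3*sqrt(2)*g^3 - 21*sqrt(2)*g^2 - g^2 - 3*sqrt(2)*g + 7*g + 21*sqrt(2)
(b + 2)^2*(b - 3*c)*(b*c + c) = b^4*c - 3*b^3*c^2 + 5*b^3*c - 15*b^2*c^2 + 8*b^2*c - 24*b*c^2 + 4*b*c - 12*c^2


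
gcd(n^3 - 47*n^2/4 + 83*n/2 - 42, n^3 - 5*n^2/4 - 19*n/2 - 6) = n - 4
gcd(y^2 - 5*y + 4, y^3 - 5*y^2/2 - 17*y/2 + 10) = y^2 - 5*y + 4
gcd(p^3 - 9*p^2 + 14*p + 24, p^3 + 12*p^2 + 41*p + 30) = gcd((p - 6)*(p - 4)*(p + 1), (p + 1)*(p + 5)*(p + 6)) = p + 1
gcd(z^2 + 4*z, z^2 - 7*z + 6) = 1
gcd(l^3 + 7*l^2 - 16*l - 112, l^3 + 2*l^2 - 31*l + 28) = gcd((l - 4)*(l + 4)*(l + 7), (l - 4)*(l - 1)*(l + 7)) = l^2 + 3*l - 28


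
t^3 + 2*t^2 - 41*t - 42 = (t - 6)*(t + 1)*(t + 7)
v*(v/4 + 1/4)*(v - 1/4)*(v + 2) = v^4/4 + 11*v^3/16 + 5*v^2/16 - v/8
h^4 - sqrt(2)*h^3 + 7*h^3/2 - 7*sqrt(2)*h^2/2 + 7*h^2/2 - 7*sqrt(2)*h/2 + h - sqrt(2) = (h + 1/2)*(h + 1)*(h + 2)*(h - sqrt(2))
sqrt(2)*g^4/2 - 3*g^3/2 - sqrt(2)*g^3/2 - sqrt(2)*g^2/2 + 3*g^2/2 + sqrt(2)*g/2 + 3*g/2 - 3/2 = (g - 1)^2*(g - 3*sqrt(2)/2)*(sqrt(2)*g/2 + sqrt(2)/2)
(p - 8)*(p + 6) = p^2 - 2*p - 48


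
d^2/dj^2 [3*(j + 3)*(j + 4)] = 6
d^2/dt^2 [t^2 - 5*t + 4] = 2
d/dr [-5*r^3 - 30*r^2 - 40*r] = -15*r^2 - 60*r - 40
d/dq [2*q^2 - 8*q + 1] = 4*q - 8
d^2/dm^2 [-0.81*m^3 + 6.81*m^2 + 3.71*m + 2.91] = 13.62 - 4.86*m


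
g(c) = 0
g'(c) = 0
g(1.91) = 0.00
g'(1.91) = 0.00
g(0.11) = 0.00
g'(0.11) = 0.00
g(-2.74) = 0.00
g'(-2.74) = 0.00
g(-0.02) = 0.00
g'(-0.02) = 0.00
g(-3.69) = 0.00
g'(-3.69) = 0.00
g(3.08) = 0.00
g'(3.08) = 0.00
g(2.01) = 0.00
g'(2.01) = 0.00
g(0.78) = 0.00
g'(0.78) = 0.00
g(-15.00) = 0.00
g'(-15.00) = 0.00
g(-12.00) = 0.00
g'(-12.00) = 0.00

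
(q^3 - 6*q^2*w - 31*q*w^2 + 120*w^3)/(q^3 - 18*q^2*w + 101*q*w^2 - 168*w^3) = (q + 5*w)/(q - 7*w)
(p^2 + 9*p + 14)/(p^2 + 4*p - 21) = (p + 2)/(p - 3)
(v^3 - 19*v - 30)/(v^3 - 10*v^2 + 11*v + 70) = (v + 3)/(v - 7)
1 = 1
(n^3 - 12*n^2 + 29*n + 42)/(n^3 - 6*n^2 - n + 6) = (n - 7)/(n - 1)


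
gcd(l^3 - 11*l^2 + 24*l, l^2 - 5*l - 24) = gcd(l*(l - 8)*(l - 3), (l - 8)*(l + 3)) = l - 8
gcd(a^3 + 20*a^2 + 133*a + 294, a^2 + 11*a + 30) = a + 6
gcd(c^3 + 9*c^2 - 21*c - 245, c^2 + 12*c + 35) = c + 7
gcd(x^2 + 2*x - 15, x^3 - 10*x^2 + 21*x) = x - 3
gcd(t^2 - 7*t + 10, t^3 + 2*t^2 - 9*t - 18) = 1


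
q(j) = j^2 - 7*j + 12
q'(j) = 2*j - 7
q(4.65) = 1.07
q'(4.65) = 2.30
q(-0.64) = 16.89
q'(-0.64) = -8.28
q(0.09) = 11.38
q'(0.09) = -6.82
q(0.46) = 8.99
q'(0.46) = -6.08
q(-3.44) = 47.91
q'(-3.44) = -13.88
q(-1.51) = 24.85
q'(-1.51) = -10.02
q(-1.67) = 26.48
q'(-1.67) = -10.34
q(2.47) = 0.81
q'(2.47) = -2.06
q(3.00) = 0.00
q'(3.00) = -1.00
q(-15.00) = 342.00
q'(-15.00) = -37.00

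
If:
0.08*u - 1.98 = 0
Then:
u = 24.75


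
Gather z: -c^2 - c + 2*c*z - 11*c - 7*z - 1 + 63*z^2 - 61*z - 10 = -c^2 - 12*c + 63*z^2 + z*(2*c - 68) - 11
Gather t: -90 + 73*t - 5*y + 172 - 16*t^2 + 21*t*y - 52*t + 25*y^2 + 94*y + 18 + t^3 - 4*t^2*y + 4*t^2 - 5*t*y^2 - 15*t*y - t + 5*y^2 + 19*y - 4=t^3 + t^2*(-4*y - 12) + t*(-5*y^2 + 6*y + 20) + 30*y^2 + 108*y + 96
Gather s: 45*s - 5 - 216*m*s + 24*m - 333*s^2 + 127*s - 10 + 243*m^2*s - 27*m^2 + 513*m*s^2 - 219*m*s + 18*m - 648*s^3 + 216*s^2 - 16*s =-27*m^2 + 42*m - 648*s^3 + s^2*(513*m - 117) + s*(243*m^2 - 435*m + 156) - 15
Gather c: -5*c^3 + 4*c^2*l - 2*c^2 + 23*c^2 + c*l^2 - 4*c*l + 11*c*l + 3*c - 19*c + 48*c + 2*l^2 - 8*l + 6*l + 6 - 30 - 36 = -5*c^3 + c^2*(4*l + 21) + c*(l^2 + 7*l + 32) + 2*l^2 - 2*l - 60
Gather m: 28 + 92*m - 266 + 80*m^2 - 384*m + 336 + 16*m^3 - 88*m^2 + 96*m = 16*m^3 - 8*m^2 - 196*m + 98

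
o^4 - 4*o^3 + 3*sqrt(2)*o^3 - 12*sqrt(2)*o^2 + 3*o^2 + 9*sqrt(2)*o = o*(o - 3)*(o - 1)*(o + 3*sqrt(2))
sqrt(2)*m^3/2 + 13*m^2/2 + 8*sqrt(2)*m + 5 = (m + sqrt(2)/2)*(m + 5*sqrt(2))*(sqrt(2)*m/2 + 1)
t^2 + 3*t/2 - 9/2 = (t - 3/2)*(t + 3)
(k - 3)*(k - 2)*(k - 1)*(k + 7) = k^4 + k^3 - 31*k^2 + 71*k - 42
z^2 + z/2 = z*(z + 1/2)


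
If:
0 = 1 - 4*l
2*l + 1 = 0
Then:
No Solution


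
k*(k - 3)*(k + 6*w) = k^3 + 6*k^2*w - 3*k^2 - 18*k*w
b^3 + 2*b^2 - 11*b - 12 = (b - 3)*(b + 1)*(b + 4)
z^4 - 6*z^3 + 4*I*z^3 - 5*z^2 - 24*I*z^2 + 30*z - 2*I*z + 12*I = (z - 6)*(z + I)^2*(z + 2*I)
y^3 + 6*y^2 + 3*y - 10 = (y - 1)*(y + 2)*(y + 5)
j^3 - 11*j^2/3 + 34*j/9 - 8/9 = (j - 2)*(j - 4/3)*(j - 1/3)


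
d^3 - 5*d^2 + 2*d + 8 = (d - 4)*(d - 2)*(d + 1)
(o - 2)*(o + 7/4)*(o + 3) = o^3 + 11*o^2/4 - 17*o/4 - 21/2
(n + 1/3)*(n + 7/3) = n^2 + 8*n/3 + 7/9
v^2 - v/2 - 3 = (v - 2)*(v + 3/2)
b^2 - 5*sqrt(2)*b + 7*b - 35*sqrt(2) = (b + 7)*(b - 5*sqrt(2))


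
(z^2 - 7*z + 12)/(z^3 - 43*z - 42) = (-z^2 + 7*z - 12)/(-z^3 + 43*z + 42)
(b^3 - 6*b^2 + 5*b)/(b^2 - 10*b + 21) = b*(b^2 - 6*b + 5)/(b^2 - 10*b + 21)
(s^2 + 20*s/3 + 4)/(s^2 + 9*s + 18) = (s + 2/3)/(s + 3)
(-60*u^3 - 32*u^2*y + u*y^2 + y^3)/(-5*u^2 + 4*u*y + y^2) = (-12*u^2 - 4*u*y + y^2)/(-u + y)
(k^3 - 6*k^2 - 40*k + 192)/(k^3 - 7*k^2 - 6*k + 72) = (k^2 - 2*k - 48)/(k^2 - 3*k - 18)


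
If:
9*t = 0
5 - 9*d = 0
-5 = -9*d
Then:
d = 5/9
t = 0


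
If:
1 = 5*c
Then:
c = 1/5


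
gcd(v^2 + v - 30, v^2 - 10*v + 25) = v - 5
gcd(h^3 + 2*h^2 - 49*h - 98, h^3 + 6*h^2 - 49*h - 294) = h^2 - 49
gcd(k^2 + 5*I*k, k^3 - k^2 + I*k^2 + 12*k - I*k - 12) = 1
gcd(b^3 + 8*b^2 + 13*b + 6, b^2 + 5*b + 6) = 1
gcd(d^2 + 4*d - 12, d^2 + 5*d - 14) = d - 2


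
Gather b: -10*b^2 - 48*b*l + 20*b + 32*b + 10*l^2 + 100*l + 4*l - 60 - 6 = -10*b^2 + b*(52 - 48*l) + 10*l^2 + 104*l - 66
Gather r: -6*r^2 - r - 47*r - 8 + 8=-6*r^2 - 48*r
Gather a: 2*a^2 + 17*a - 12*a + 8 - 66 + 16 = 2*a^2 + 5*a - 42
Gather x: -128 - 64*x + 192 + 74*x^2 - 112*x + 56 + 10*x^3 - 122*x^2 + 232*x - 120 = 10*x^3 - 48*x^2 + 56*x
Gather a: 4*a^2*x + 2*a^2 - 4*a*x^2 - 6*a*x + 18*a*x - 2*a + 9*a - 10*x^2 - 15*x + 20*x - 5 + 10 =a^2*(4*x + 2) + a*(-4*x^2 + 12*x + 7) - 10*x^2 + 5*x + 5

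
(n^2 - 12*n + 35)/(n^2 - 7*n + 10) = (n - 7)/(n - 2)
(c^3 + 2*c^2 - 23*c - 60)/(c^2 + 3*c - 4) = (c^2 - 2*c - 15)/(c - 1)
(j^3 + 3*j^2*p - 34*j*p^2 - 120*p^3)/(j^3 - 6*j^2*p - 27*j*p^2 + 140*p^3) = (j^2 - 2*j*p - 24*p^2)/(j^2 - 11*j*p + 28*p^2)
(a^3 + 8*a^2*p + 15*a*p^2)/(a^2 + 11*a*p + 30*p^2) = a*(a + 3*p)/(a + 6*p)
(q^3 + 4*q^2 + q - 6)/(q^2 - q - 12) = (q^2 + q - 2)/(q - 4)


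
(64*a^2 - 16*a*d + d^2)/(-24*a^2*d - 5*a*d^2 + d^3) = (-8*a + d)/(d*(3*a + d))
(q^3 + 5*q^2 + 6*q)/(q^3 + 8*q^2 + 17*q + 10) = q*(q + 3)/(q^2 + 6*q + 5)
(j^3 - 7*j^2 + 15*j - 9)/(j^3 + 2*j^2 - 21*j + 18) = (j - 3)/(j + 6)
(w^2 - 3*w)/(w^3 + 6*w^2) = (w - 3)/(w*(w + 6))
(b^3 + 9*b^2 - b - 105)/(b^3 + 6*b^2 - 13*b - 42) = (b + 5)/(b + 2)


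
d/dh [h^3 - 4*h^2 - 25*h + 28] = 3*h^2 - 8*h - 25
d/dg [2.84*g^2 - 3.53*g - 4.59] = 5.68*g - 3.53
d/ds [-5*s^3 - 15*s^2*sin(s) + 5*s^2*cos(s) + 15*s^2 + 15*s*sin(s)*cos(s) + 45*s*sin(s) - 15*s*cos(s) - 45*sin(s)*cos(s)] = -5*s^2*sin(s) - 15*s^2*cos(s) - 15*s^2 - 15*s*sin(s) + 55*s*cos(s) + 15*s*cos(2*s) + 30*s + 45*sin(s) + 15*sin(2*s)/2 - 15*cos(s) - 45*cos(2*s)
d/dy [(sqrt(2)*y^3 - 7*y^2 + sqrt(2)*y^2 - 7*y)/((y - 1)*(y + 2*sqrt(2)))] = (sqrt(2)*y^4 - 2*sqrt(2)*y^3 + 8*y^3 - 15*sqrt(2)*y^2 + 6*y^2 - 8*y + 28*sqrt(2)*y + 14*sqrt(2))/(y^4 - 2*y^3 + 4*sqrt(2)*y^3 - 8*sqrt(2)*y^2 + 9*y^2 - 16*y + 4*sqrt(2)*y + 8)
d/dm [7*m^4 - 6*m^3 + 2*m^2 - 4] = 2*m*(14*m^2 - 9*m + 2)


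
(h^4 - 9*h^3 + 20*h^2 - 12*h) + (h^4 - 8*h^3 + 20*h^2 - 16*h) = 2*h^4 - 17*h^3 + 40*h^2 - 28*h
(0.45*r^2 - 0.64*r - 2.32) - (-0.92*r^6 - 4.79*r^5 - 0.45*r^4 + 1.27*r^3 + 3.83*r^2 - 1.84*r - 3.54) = 0.92*r^6 + 4.79*r^5 + 0.45*r^4 - 1.27*r^3 - 3.38*r^2 + 1.2*r + 1.22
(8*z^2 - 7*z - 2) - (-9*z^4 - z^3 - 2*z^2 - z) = 9*z^4 + z^3 + 10*z^2 - 6*z - 2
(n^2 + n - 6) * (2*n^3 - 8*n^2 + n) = 2*n^5 - 6*n^4 - 19*n^3 + 49*n^2 - 6*n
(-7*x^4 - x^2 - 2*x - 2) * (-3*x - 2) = 21*x^5 + 14*x^4 + 3*x^3 + 8*x^2 + 10*x + 4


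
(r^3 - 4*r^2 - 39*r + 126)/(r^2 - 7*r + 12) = (r^2 - r - 42)/(r - 4)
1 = 1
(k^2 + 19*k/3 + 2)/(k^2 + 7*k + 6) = (k + 1/3)/(k + 1)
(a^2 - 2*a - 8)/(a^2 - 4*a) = (a + 2)/a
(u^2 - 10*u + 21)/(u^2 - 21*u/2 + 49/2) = 2*(u - 3)/(2*u - 7)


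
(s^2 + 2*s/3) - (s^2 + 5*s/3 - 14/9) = 14/9 - s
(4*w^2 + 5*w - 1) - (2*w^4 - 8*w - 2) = -2*w^4 + 4*w^2 + 13*w + 1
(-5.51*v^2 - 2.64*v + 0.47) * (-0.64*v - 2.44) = 3.5264*v^3 + 15.134*v^2 + 6.1408*v - 1.1468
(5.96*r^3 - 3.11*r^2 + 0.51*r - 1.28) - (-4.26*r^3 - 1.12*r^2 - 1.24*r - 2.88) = 10.22*r^3 - 1.99*r^2 + 1.75*r + 1.6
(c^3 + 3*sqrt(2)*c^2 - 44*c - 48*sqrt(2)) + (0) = c^3 + 3*sqrt(2)*c^2 - 44*c - 48*sqrt(2)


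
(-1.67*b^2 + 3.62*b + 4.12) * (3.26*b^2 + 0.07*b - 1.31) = -5.4442*b^4 + 11.6843*b^3 + 15.8723*b^2 - 4.4538*b - 5.3972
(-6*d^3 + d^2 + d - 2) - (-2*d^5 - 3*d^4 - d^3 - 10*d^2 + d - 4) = 2*d^5 + 3*d^4 - 5*d^3 + 11*d^2 + 2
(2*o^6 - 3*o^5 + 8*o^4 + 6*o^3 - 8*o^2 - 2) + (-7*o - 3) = 2*o^6 - 3*o^5 + 8*o^4 + 6*o^3 - 8*o^2 - 7*o - 5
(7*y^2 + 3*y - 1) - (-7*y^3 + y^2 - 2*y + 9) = 7*y^3 + 6*y^2 + 5*y - 10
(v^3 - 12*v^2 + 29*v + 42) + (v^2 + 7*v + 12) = v^3 - 11*v^2 + 36*v + 54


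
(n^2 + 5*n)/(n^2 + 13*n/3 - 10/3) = 3*n/(3*n - 2)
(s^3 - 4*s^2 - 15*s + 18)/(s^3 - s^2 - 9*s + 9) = (s - 6)/(s - 3)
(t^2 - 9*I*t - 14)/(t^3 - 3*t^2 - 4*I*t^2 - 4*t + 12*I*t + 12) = (t - 7*I)/(t^2 - t*(3 + 2*I) + 6*I)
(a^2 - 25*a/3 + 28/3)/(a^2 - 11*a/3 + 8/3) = (3*a^2 - 25*a + 28)/(3*a^2 - 11*a + 8)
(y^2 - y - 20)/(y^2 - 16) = (y - 5)/(y - 4)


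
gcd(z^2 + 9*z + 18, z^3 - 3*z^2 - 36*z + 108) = z + 6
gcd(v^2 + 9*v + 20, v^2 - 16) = v + 4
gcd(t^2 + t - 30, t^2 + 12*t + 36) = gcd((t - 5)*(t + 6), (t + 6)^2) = t + 6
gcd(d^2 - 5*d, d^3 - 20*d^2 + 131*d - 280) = d - 5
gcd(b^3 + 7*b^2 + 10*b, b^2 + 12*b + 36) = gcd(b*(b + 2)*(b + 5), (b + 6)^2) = 1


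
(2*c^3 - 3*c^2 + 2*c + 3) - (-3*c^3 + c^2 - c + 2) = 5*c^3 - 4*c^2 + 3*c + 1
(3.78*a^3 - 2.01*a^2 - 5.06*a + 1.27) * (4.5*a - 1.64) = 17.01*a^4 - 15.2442*a^3 - 19.4736*a^2 + 14.0134*a - 2.0828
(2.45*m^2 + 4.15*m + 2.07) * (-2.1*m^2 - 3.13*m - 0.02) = -5.145*m^4 - 16.3835*m^3 - 17.3855*m^2 - 6.5621*m - 0.0414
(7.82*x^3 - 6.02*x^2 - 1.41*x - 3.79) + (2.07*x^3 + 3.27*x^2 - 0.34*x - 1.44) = 9.89*x^3 - 2.75*x^2 - 1.75*x - 5.23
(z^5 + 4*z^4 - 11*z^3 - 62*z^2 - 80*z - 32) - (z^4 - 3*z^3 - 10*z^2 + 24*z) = z^5 + 3*z^4 - 8*z^3 - 52*z^2 - 104*z - 32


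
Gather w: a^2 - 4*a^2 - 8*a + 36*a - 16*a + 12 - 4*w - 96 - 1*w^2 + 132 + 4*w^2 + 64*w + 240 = -3*a^2 + 12*a + 3*w^2 + 60*w + 288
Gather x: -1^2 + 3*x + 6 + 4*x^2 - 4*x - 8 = 4*x^2 - x - 3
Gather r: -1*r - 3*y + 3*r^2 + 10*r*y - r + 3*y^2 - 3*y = 3*r^2 + r*(10*y - 2) + 3*y^2 - 6*y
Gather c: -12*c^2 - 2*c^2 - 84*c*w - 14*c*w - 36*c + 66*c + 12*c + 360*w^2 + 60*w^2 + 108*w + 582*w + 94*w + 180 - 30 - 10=-14*c^2 + c*(42 - 98*w) + 420*w^2 + 784*w + 140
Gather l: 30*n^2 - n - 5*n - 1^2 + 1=30*n^2 - 6*n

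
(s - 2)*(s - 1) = s^2 - 3*s + 2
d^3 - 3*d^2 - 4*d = d*(d - 4)*(d + 1)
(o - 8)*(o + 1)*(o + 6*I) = o^3 - 7*o^2 + 6*I*o^2 - 8*o - 42*I*o - 48*I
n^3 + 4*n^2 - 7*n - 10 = (n - 2)*(n + 1)*(n + 5)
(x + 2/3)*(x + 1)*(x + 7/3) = x^3 + 4*x^2 + 41*x/9 + 14/9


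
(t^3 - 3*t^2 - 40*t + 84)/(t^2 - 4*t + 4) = (t^2 - t - 42)/(t - 2)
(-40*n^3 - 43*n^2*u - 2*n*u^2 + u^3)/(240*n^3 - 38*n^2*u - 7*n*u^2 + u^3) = (5*n^2 + 6*n*u + u^2)/(-30*n^2 + n*u + u^2)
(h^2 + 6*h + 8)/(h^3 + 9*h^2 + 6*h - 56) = (h + 2)/(h^2 + 5*h - 14)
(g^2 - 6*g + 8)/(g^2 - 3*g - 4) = (g - 2)/(g + 1)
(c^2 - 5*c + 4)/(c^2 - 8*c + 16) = (c - 1)/(c - 4)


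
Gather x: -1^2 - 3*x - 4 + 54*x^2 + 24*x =54*x^2 + 21*x - 5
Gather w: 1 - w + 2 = 3 - w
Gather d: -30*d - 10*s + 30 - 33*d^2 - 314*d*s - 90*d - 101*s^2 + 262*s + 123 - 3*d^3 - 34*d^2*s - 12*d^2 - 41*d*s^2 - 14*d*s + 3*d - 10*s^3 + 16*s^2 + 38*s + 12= -3*d^3 + d^2*(-34*s - 45) + d*(-41*s^2 - 328*s - 117) - 10*s^3 - 85*s^2 + 290*s + 165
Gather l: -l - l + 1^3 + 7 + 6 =14 - 2*l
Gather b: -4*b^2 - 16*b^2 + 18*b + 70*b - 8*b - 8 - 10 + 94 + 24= -20*b^2 + 80*b + 100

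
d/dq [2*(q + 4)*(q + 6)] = 4*q + 20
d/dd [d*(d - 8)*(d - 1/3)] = 3*d^2 - 50*d/3 + 8/3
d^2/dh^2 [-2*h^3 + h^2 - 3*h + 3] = 2 - 12*h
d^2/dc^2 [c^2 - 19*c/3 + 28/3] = 2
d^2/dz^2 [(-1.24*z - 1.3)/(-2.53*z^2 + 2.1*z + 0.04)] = ((-18.8232*z - 1.37)*(-2.53*z^2 + 2.1*z + 0.04) - (1.24*z + 1.3)*(5.06*z - 2.1)*(10.12*z - 4.2))/(-2.53*z^2 + 2.1*z + 0.04)^3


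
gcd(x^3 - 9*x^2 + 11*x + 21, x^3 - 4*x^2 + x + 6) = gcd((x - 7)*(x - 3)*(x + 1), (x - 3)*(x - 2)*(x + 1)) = x^2 - 2*x - 3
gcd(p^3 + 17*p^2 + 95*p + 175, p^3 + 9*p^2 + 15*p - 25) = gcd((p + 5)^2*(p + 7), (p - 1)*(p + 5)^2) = p^2 + 10*p + 25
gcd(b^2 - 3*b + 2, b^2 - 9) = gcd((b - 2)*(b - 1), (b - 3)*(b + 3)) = 1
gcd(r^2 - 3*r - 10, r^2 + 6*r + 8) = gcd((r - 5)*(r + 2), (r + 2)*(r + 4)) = r + 2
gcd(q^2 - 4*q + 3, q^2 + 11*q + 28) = 1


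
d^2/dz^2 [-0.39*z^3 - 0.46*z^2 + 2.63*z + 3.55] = -2.34*z - 0.92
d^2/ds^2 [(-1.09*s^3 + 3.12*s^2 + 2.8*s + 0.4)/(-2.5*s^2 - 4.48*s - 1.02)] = (-7.105427357601e-15*s^5 + 1.4210854715202e-14*s^4 + 73.0824720000001*s^3 + 62.621184*s^2 + 22.764216*s + 5.081344)/(15.625*s^6 + 84.0*s^5 + 169.653*s^4 + 158.459392*s^3 + 69.218424*s^2 + 13.982976*s + 1.061208)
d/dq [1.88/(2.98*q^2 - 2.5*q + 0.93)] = (4.7 - 11.2048*q)/(2.98*q^2 - 2.5*q + 0.93)^2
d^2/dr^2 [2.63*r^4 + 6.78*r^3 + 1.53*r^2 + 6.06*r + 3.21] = 31.56*r^2 + 40.68*r + 3.06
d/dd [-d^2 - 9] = -2*d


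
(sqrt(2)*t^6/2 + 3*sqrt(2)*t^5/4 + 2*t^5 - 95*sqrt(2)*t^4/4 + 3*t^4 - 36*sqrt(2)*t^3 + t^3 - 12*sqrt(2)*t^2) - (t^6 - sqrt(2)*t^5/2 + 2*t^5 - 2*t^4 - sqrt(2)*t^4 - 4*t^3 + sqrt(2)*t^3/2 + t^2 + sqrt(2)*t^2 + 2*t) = -t^6 + sqrt(2)*t^6/2 + 5*sqrt(2)*t^5/4 - 91*sqrt(2)*t^4/4 + 5*t^4 - 73*sqrt(2)*t^3/2 + 5*t^3 - 13*sqrt(2)*t^2 - t^2 - 2*t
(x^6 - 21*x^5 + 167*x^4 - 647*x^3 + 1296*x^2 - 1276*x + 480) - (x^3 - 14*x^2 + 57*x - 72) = x^6 - 21*x^5 + 167*x^4 - 648*x^3 + 1310*x^2 - 1333*x + 552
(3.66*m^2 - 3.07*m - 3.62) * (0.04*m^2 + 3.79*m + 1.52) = 0.1464*m^4 + 13.7486*m^3 - 6.2169*m^2 - 18.3862*m - 5.5024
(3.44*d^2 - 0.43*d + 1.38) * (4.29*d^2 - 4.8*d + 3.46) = 14.7576*d^4 - 18.3567*d^3 + 19.8866*d^2 - 8.1118*d + 4.7748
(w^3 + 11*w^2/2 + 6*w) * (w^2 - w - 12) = w^5 + 9*w^4/2 - 23*w^3/2 - 72*w^2 - 72*w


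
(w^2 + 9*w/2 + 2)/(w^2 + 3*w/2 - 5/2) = (2*w^2 + 9*w + 4)/(2*w^2 + 3*w - 5)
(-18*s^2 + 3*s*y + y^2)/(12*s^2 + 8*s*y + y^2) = (-3*s + y)/(2*s + y)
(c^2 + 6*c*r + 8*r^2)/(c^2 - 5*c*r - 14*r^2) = (-c - 4*r)/(-c + 7*r)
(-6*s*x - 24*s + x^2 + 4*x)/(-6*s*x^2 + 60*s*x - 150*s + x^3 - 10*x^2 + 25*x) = (x + 4)/(x^2 - 10*x + 25)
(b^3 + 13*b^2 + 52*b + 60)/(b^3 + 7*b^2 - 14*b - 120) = (b + 2)/(b - 4)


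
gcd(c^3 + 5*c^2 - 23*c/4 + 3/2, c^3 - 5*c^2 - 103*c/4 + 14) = c - 1/2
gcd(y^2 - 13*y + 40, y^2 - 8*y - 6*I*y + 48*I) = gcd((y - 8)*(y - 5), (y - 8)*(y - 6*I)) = y - 8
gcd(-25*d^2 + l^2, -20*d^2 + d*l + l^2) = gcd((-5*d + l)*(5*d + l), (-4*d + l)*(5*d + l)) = 5*d + l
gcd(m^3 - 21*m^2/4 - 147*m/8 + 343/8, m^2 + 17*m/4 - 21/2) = m - 7/4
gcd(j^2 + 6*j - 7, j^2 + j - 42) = j + 7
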